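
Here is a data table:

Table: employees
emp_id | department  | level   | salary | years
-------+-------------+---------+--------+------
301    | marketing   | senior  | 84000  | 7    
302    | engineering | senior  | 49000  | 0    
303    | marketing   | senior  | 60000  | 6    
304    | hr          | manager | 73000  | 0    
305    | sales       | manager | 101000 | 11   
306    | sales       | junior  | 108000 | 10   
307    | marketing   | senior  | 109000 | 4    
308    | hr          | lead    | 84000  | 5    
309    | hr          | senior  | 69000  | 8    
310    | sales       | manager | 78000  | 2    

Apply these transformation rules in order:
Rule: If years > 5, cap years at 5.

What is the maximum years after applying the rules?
5

Step 1: Original maximum years = 11
Step 2: Apply cap at 5
Step 3: 5 records had years > 5 and were capped
Step 4: Maximum after transformation = 5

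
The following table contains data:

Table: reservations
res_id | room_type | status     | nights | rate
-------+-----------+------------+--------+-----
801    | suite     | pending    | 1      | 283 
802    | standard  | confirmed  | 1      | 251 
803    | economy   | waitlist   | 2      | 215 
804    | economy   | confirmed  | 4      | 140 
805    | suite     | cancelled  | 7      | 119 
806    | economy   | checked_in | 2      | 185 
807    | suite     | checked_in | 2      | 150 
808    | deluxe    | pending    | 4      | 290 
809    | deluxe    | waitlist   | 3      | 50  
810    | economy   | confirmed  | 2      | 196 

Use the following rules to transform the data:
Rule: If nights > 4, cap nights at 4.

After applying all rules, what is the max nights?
4

Step 1: Original maximum nights = 7
Step 2: Apply cap at 4
Step 3: 1 records had nights > 4 and were capped
Step 4: Maximum after transformation = 4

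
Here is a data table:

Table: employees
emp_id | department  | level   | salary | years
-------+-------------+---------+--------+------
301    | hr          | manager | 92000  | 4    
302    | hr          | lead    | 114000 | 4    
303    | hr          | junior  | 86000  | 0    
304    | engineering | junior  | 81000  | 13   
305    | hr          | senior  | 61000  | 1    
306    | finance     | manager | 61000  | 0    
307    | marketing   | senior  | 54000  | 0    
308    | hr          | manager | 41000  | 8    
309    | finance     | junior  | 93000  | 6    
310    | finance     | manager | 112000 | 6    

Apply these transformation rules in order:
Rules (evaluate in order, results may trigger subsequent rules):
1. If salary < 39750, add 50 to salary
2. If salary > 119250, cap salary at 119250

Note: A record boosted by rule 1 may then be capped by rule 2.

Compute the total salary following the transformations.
795000

Step 1: Apply rule 1 to records with salary < 39750
  - 0 records get bonus of 50
  - Of these, 0 records then exceed 119250 and get capped
Step 2: Apply rule 2 to records with salary > 119250
  - 0 records (original) are capped
Step 3: Calculate final sum = 795000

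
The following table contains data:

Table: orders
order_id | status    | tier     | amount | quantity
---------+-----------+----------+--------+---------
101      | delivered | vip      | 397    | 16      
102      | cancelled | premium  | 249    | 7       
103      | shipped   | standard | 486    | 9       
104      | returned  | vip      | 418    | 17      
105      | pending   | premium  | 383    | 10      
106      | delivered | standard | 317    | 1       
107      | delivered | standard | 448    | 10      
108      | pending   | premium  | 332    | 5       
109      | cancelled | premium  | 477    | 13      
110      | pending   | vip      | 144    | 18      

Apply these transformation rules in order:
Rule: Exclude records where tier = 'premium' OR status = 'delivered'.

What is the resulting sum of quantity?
44

Step 1: Find records where tier = 'premium' OR status = 'delivered'
Step 2: 7 records match, summing to 62
Step 3: Original sum: 106
Step 4: Remaining sum = 106 - 62 = 44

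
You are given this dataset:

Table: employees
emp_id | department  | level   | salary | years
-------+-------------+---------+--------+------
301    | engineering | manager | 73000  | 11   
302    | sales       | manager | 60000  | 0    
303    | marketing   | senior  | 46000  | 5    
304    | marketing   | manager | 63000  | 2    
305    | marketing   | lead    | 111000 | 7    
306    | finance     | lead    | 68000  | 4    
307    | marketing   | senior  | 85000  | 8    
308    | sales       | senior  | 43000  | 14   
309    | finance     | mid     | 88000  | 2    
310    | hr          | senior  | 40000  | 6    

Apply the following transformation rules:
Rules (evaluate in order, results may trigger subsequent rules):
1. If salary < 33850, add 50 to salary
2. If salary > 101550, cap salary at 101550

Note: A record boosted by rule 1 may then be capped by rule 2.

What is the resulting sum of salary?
667550

Step 1: Apply rule 1 to records with salary < 33850
  - 0 records get bonus of 50
  - Of these, 0 records then exceed 101550 and get capped
Step 2: Apply rule 2 to records with salary > 101550
  - 1 records (original) are capped
Step 3: Calculate final sum = 667550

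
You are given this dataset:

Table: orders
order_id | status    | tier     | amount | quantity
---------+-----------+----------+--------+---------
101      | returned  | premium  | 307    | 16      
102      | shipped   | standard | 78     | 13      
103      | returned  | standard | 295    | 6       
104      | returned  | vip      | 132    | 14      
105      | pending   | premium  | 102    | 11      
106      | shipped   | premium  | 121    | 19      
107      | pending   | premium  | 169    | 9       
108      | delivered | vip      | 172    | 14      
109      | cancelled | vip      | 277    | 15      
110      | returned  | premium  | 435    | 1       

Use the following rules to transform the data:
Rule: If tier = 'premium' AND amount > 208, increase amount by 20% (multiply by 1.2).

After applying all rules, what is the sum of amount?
2236.4

Step 1: Find records where tier = 'premium' AND amount > 208
Step 2: 2 records match, summing to 742
Step 3: After multiplier: 742 × 1.2 = 890.4
Step 4: Unaffected records sum: 1346
Step 5: Final sum = 890.4 + 1346 = 2236.4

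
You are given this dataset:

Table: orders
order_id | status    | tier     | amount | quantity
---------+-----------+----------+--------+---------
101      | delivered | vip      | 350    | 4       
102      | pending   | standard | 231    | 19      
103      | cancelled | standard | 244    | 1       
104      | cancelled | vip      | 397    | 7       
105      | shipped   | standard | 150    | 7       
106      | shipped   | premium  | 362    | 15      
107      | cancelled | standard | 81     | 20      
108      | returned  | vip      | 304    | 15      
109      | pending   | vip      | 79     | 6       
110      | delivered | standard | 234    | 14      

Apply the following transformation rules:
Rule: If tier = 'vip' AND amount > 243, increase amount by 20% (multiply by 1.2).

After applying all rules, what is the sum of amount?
2642.2

Step 1: Find records where tier = 'vip' AND amount > 243
Step 2: 3 records match, summing to 1051
Step 3: After multiplier: 1051 × 1.2 = 1261.2
Step 4: Unaffected records sum: 1381
Step 5: Final sum = 1261.2 + 1381 = 2642.2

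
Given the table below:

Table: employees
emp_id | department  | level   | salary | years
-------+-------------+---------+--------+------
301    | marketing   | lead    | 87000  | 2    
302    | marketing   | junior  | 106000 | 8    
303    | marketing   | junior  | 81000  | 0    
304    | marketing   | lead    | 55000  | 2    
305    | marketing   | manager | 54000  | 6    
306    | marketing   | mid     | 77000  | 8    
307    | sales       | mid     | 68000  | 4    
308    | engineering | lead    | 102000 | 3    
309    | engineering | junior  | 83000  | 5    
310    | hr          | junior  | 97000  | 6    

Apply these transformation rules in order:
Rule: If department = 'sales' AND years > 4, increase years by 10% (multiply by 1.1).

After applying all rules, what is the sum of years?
44

Step 1: Find records where department = 'sales' AND years > 4
Step 2: 0 records match, summing to 0
Step 3: After multiplier: 0 × 1.1 = 0.0
Step 4: Unaffected records sum: 44
Step 5: Final sum = 0.0 + 44 = 44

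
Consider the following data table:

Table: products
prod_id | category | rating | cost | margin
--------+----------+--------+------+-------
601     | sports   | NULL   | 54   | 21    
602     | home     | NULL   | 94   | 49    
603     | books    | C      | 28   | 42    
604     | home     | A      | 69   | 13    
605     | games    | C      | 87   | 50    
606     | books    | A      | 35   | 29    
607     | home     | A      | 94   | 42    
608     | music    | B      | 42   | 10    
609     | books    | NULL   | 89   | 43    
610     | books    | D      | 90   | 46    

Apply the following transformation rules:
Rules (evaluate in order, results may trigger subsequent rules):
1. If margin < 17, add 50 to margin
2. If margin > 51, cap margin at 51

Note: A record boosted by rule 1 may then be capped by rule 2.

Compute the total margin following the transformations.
424

Step 1: Apply rule 1 to records with margin < 17
  - 2 records get bonus of 50
  - Of these, 2 records then exceed 51 and get capped
Step 2: Apply rule 2 to records with margin > 51
  - 0 records (original) are capped
Step 3: Calculate final sum = 424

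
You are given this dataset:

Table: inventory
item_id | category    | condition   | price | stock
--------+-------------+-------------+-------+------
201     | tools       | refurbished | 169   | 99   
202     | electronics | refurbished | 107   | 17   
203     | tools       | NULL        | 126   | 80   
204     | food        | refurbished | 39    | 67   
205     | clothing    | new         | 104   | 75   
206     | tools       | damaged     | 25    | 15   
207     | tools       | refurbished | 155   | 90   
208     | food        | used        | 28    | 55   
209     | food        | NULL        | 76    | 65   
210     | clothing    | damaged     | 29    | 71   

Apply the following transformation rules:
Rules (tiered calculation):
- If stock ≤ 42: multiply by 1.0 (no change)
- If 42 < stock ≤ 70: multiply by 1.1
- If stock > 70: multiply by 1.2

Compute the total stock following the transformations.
735.7

Step 1: Tier 1 (stock ≤ 42): 2 records, sum = 32 × 1.0 = 32.0
Step 2: Tier 2 (42 < stock ≤ 70): 3 records, sum = 187 × 1.1 = 205.7
Step 3: Tier 3 (stock > 70): 5 records, sum = 415 × 1.2 = 498.0
Step 4: Final sum = 32.0 + 205.7 + 498.0 = 735.7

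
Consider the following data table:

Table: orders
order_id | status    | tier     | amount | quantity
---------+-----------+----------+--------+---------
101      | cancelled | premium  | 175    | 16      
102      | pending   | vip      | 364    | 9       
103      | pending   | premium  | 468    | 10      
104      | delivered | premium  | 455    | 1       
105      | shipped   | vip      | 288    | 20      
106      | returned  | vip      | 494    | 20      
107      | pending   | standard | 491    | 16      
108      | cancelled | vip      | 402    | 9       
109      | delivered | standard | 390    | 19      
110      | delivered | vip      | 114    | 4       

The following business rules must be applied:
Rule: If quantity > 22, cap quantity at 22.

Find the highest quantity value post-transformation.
20

Step 1: Original maximum quantity = 20
Step 2: Check cap of 22 against maximum
Step 3: No records exceed the cap (max 20 <= cap 22), so no capping applies
Step 4: Maximum after transformation = 20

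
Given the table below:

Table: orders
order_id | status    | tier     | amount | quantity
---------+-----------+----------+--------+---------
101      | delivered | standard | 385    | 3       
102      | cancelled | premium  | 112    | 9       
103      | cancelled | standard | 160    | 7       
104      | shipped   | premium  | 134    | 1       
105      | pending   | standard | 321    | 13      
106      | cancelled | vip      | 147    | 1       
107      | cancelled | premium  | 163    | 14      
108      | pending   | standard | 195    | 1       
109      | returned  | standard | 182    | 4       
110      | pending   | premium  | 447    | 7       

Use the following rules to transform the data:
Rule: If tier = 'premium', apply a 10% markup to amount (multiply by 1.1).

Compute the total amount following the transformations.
2331.6

Step 1: Records with tier = 'premium' have total amount = 856
Step 2: Apply multiplier: 856 × 1.1 = 941.6
Step 3: Other records total: 1390
Step 4: Final sum = 941.6 + 1390 = 2331.6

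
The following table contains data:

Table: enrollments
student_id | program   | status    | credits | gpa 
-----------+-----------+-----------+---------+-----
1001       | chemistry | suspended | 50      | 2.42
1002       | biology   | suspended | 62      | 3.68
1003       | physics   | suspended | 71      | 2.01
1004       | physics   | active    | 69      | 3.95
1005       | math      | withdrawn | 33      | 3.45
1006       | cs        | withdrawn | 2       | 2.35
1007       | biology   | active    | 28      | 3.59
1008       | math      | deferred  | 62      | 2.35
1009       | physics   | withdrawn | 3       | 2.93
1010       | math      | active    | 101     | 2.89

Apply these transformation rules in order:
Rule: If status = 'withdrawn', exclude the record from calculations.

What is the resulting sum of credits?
443

Step 1: Identify records where status = 'withdrawn'
Step 2: The excluded records sum to 38
Step 3: Original total credits = 481
Step 4: Remaining total = 481 - 38 = 443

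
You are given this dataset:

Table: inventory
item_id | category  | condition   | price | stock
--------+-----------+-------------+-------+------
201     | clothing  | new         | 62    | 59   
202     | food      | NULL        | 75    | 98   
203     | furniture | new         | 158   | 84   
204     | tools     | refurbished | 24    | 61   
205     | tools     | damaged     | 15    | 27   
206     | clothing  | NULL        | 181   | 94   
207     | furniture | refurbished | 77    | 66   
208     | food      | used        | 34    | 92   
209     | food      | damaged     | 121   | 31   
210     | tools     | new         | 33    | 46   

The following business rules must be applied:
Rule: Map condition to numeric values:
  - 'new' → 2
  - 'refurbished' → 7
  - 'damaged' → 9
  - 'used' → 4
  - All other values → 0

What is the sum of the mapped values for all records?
42

Step 1: Apply mapping to each record
Step 2: Count by status:
  'new': 3 records × 2 = 6
  'refurbished': 2 records × 7 = 14
  'damaged': 2 records × 9 = 18
  'used': 1 records × 4 = 4
Step 3: Sum all mapped values = 42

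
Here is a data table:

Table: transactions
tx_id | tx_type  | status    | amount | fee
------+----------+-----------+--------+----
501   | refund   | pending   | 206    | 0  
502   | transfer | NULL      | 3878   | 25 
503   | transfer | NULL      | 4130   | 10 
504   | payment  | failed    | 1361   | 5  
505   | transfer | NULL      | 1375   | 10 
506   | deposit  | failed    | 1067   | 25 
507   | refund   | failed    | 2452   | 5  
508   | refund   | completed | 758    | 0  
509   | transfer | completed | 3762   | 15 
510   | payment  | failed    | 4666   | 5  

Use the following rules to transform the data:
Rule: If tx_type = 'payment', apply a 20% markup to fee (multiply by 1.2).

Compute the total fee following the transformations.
102.0

Step 1: Records with tx_type = 'payment' have total fee = 10
Step 2: Apply multiplier: 10 × 1.2 = 12.0
Step 3: Other records total: 90
Step 4: Final sum = 12.0 + 90 = 102.0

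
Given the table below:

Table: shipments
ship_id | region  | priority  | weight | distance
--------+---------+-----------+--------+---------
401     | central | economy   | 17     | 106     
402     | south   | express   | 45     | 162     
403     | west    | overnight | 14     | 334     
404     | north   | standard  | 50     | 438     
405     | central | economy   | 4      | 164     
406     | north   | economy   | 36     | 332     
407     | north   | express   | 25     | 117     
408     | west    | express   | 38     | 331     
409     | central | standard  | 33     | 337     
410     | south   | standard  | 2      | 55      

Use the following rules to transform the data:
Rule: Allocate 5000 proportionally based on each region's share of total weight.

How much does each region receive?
central: 1022.73, north: 2102.27, south: 890.15, west: 984.85

Step 1: Calculate total weight = 264
Step 2: Calculate each region's proportion:
  central: 54/264 = 20.45% → 1022.73
  north: 111/264 = 42.05% → 2102.27
  south: 47/264 = 17.80% → 890.15
  west: 52/264 = 19.70% → 984.85
Step 3: Verify: sum of allocations ≈ 5000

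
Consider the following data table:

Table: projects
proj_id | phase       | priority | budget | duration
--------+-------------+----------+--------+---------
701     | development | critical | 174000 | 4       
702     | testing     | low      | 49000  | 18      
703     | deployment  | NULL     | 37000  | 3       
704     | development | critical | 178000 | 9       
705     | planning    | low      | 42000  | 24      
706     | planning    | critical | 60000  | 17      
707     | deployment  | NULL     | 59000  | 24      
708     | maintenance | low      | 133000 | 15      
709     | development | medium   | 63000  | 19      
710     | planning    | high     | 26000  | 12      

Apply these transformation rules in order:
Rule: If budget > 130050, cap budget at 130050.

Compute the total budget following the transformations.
726150

Step 1: 3 records have budget > 130050
Step 2: These records originally summed to 485000
Step 3: After capping: 3 × 130050 = 390150
Step 4: Unaffected records sum: 336000
Step 5: Final sum = 390150 + 336000 = 726150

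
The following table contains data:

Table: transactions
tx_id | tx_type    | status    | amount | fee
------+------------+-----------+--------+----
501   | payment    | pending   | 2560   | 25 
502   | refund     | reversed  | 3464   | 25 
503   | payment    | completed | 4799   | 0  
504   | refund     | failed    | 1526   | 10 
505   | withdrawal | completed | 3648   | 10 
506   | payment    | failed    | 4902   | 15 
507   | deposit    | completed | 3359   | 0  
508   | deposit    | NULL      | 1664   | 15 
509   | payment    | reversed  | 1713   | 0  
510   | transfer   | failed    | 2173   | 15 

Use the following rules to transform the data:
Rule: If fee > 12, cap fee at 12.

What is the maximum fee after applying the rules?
12

Step 1: Original maximum fee = 25
Step 2: Apply cap at 12
Step 3: 5 records had fee > 12 and were capped
Step 4: Maximum after transformation = 12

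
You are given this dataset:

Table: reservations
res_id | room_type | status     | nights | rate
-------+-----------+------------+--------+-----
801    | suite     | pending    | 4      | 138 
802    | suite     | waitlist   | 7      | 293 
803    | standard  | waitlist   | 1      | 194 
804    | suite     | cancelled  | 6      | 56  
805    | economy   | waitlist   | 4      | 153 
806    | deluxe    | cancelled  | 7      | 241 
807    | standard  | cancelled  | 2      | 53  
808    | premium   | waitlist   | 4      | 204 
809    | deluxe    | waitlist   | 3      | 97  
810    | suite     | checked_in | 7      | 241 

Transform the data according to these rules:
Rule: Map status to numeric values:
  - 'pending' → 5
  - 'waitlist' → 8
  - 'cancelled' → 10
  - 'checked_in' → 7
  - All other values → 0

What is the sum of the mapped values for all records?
82

Step 1: Apply mapping to each record
Step 2: Count by status:
  'pending': 1 records × 5 = 5
  'waitlist': 5 records × 8 = 40
  'cancelled': 3 records × 10 = 30
  'checked_in': 1 records × 7 = 7
Step 3: Sum all mapped values = 82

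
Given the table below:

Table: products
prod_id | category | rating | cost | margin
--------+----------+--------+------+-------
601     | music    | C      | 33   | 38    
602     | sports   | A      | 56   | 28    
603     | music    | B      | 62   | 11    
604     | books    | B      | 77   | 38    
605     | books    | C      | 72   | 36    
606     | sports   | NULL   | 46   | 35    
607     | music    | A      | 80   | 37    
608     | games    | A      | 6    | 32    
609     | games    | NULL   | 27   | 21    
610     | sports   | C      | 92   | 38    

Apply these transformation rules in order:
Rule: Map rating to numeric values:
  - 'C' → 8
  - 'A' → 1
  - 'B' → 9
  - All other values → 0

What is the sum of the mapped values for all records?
45

Step 1: Apply mapping to each record
Step 2: Count by status:
  'C': 3 records × 8 = 24
  'A': 3 records × 1 = 3
  'B': 2 records × 9 = 18
Step 3: Sum all mapped values = 45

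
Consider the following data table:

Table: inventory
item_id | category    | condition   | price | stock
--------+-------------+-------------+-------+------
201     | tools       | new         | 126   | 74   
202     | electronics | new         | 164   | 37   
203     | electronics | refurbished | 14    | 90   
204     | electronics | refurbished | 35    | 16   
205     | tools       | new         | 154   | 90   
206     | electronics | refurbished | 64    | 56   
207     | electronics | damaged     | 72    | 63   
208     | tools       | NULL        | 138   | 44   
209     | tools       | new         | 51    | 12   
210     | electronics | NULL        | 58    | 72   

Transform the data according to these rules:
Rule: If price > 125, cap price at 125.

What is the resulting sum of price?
794

Step 1: 4 records have price > 125
Step 2: These records originally summed to 582
Step 3: After capping: 4 × 125 = 500
Step 4: Unaffected records sum: 294
Step 5: Final sum = 500 + 294 = 794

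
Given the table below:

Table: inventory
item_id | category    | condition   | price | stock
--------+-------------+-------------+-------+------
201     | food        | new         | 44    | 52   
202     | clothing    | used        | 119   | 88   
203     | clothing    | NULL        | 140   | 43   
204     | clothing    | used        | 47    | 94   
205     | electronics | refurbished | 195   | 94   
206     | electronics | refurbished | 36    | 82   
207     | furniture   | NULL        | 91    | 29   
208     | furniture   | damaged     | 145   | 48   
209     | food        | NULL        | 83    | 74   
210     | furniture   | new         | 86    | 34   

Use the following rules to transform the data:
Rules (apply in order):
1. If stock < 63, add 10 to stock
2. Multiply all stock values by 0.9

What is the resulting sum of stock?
619.2

Step 1: Apply Rule 1 - Add 10 to records with stock < 63
  - 5 records affected: 206 + (5 × 10) = 256
  - Unaffected records: 432
  - Sum after Rule 1: 688
Step 2: Apply Rule 2 - Multiply all by 0.9
  - 688 × 0.9 = 619.2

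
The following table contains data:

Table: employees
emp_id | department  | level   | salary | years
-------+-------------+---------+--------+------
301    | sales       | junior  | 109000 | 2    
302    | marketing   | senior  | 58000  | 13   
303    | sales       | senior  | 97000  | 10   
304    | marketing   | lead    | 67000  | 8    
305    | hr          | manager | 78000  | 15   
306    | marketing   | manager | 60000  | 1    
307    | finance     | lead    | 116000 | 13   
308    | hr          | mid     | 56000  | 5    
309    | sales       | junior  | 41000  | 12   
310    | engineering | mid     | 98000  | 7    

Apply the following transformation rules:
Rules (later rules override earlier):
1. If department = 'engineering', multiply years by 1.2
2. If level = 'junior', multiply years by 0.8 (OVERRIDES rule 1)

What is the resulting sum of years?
84.6

Step 1: Rule 2 takes priority for records with level = 'junior'
  - 2 records: 14 × 0.8 = 11.2
Step 2: Rule 1 applies to remaining records with department = 'engineering'
  - 1 records: 7 × 1.2 = 8.4
Step 3: Other records unchanged: 65
Step 4: Final sum = 11.2 + 8.4 + 65 = 84.6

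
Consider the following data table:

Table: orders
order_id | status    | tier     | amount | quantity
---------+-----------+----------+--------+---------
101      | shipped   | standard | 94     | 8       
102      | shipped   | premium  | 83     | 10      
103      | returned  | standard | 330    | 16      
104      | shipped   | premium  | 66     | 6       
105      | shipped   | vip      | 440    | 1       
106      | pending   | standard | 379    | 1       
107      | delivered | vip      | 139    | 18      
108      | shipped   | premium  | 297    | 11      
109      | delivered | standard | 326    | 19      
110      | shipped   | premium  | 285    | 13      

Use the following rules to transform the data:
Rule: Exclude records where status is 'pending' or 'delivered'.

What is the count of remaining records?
7

Step 1: Count records to exclude
  - 1 (pending) + 2 (delivered) = 3 records
Step 2: Total records: 10
Step 3: Remaining = 10 - 3 = 7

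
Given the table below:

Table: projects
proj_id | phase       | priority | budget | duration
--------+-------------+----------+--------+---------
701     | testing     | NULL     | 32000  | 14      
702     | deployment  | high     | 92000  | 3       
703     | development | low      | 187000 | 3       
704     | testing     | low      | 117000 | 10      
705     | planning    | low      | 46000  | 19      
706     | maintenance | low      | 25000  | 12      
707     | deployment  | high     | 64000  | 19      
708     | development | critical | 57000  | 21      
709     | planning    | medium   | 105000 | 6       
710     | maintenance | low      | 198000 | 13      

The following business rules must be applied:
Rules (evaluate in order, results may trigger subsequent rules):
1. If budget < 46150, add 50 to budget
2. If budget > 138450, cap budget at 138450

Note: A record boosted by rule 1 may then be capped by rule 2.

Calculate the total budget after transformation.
815050

Step 1: Apply rule 1 to records with budget < 46150
  - 3 records get bonus of 50
  - Of these, 0 records then exceed 138450 and get capped
Step 2: Apply rule 2 to records with budget > 138450
  - 2 records (original) are capped
Step 3: Calculate final sum = 815050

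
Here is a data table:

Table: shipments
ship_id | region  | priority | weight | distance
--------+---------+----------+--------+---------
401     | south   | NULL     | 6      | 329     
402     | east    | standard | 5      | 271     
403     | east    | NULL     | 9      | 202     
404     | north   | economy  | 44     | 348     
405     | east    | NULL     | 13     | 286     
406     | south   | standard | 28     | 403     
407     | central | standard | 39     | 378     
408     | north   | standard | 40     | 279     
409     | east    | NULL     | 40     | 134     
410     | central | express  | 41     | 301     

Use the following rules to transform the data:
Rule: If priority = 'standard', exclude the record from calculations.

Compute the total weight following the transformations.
153

Step 1: Identify records where priority = 'standard'
Step 2: The excluded records sum to 112
Step 3: Original total weight = 265
Step 4: Remaining total = 265 - 112 = 153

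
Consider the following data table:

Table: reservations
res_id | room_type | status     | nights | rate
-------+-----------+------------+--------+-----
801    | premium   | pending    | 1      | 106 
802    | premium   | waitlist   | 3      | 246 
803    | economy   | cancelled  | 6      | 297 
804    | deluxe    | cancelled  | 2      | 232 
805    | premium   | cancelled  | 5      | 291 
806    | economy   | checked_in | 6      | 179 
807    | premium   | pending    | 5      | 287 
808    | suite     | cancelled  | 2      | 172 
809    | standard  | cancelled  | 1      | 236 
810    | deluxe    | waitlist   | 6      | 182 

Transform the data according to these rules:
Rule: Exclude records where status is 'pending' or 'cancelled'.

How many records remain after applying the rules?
3

Step 1: Count records to exclude
  - 2 (pending) + 5 (cancelled) = 7 records
Step 2: Total records: 10
Step 3: Remaining = 10 - 7 = 3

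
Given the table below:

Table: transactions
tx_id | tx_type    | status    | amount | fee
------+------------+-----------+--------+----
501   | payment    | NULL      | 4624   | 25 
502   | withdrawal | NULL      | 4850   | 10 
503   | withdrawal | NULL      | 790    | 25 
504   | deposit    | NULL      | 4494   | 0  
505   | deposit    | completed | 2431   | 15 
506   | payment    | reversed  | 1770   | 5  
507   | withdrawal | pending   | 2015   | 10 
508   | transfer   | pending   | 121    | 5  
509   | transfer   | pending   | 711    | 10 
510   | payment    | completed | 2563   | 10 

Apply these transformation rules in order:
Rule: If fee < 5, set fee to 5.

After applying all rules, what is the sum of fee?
120

Step 1: 1 records have fee < 5
Step 2: These records originally summed to 0
Step 3: After setting to minimum: 1 × 5 = 5
Step 4: Unaffected records sum: 115
Step 5: Final sum = 5 + 115 = 120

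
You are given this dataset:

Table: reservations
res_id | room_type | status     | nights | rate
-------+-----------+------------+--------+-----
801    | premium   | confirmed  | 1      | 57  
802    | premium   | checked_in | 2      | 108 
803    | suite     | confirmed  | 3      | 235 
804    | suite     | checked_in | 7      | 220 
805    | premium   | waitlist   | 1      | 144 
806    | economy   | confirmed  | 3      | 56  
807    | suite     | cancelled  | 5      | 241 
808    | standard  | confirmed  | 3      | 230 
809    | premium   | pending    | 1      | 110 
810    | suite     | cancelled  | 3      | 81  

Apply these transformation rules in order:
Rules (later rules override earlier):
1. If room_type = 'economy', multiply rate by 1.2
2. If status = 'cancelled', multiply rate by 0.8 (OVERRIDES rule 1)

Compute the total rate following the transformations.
1428.8

Step 1: Rule 2 takes priority for records with status = 'cancelled'
  - 2 records: 322 × 0.8 = 257.6
Step 2: Rule 1 applies to remaining records with room_type = 'economy'
  - 1 records: 56 × 1.2 = 67.2
Step 3: Other records unchanged: 1104
Step 4: Final sum = 257.6 + 67.2 + 1104 = 1428.8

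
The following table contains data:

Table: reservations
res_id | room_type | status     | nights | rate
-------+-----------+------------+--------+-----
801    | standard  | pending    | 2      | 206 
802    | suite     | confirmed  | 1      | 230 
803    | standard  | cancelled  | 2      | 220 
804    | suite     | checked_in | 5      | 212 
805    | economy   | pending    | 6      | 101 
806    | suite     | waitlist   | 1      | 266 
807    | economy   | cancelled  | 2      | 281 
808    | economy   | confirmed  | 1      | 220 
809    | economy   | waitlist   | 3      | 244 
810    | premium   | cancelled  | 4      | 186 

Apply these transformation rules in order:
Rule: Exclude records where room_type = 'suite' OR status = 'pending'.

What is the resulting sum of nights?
12

Step 1: Find records where room_type = 'suite' OR status = 'pending'
Step 2: 5 records match, summing to 15
Step 3: Original sum: 27
Step 4: Remaining sum = 27 - 15 = 12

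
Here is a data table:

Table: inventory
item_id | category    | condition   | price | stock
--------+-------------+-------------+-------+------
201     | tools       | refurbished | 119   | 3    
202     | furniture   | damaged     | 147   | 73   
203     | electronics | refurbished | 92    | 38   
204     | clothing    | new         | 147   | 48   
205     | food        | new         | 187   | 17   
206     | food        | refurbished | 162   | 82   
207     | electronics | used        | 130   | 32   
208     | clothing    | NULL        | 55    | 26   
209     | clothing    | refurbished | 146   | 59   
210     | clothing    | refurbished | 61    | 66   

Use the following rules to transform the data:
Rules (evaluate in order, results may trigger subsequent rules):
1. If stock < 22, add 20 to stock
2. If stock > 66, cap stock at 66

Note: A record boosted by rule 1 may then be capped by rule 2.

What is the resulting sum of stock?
461

Step 1: Apply rule 1 to records with stock < 22
  - 2 records get bonus of 20
  - Of these, 0 records then exceed 66 and get capped
Step 2: Apply rule 2 to records with stock > 66
  - 2 records (original) are capped
Step 3: Calculate final sum = 461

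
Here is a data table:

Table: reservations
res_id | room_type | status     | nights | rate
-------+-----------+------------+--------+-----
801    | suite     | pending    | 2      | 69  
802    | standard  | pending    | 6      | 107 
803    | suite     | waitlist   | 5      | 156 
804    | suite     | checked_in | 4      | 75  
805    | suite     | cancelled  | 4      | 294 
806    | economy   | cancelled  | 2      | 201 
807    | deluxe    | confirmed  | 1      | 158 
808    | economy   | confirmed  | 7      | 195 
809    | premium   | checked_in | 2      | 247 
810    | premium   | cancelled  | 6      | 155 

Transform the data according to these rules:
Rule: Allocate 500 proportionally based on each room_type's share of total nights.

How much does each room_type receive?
deluxe: 12.82, economy: 115.38, premium: 102.56, standard: 76.92, suite: 192.31

Step 1: Calculate total nights = 39
Step 2: Calculate each room_type's proportion:
  deluxe: 1/39 = 2.56% → 12.82
  economy: 9/39 = 23.08% → 115.38
  premium: 8/39 = 20.51% → 102.56
  standard: 6/39 = 15.38% → 76.92
  suite: 15/39 = 38.46% → 192.31
Step 3: Verify: sum of allocations ≈ 500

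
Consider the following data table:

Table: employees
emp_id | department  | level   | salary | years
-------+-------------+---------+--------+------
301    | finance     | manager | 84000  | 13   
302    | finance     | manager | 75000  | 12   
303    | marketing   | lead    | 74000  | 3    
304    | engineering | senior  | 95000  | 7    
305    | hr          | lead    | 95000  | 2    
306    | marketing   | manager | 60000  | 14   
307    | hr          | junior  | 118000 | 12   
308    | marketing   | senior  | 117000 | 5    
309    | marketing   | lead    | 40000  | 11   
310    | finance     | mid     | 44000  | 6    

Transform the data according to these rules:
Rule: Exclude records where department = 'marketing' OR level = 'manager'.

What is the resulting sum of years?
27

Step 1: Find records where department = 'marketing' OR level = 'manager'
Step 2: 6 records match, summing to 58
Step 3: Original sum: 85
Step 4: Remaining sum = 85 - 58 = 27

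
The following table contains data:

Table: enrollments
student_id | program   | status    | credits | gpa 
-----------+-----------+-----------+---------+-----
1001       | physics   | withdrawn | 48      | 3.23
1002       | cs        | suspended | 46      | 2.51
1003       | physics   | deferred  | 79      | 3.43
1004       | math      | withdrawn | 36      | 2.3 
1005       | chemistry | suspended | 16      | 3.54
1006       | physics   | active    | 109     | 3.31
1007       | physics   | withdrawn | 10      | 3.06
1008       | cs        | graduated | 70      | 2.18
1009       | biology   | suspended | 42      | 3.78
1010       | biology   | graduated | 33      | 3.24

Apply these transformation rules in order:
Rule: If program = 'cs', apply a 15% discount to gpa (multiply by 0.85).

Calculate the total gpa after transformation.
29.88

Step 1: Records with program = 'cs' have total gpa = 4.69
Step 2: Apply multiplier: 4.69 × 0.85 = 3.99
Step 3: Other records total: 25.89
Step 4: Final sum = 3.99 + 25.89 = 29.88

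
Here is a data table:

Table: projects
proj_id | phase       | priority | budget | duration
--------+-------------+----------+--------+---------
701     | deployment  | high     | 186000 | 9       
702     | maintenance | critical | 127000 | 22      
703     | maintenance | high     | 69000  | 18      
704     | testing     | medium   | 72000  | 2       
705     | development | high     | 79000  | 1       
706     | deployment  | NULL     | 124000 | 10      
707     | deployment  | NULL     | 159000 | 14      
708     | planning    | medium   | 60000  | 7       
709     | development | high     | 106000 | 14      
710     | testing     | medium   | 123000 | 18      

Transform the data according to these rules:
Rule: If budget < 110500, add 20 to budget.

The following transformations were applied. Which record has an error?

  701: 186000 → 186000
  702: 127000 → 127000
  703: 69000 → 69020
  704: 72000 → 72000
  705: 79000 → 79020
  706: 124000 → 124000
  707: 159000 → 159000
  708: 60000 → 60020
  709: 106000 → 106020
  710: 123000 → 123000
Record 704 has an error. The correct transformed value should be 72020, not 72000.

Step 1: Check each record against the rule
Step 2: Record 704 has budget = 72000
Step 3: Since 72000 < 110500, the bonus should have been applied
Step 4: Correct value = 72020, but claimed value = 72000
Conclusion: Record 704 has the error.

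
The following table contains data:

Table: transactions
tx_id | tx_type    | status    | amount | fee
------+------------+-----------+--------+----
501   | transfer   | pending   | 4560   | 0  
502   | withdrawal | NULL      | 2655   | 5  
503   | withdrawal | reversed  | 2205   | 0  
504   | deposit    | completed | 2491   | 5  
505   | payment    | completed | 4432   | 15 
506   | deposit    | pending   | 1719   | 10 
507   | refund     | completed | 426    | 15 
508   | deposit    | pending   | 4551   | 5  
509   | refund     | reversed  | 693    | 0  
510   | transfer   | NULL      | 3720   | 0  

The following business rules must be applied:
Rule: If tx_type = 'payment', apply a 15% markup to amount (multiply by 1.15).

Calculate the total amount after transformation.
28116.8

Step 1: Records with tx_type = 'payment' have total amount = 4432
Step 2: Apply multiplier: 4432 × 1.15 = 5096.8
Step 3: Other records total: 23020
Step 4: Final sum = 5096.8 + 23020 = 28116.8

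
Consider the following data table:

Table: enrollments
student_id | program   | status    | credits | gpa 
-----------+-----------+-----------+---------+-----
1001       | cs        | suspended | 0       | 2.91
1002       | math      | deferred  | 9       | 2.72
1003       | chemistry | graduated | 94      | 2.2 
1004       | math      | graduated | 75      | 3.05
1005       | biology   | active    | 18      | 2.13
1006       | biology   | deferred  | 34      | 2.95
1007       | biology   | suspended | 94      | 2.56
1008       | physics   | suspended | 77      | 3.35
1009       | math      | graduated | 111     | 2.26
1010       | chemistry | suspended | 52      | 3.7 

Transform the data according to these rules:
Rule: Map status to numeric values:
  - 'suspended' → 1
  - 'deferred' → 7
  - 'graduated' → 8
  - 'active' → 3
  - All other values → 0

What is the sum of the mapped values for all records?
45

Step 1: Apply mapping to each record
Step 2: Count by status:
  'suspended': 4 records × 1 = 4
  'deferred': 2 records × 7 = 14
  'graduated': 3 records × 8 = 24
  'active': 1 records × 3 = 3
Step 3: Sum all mapped values = 45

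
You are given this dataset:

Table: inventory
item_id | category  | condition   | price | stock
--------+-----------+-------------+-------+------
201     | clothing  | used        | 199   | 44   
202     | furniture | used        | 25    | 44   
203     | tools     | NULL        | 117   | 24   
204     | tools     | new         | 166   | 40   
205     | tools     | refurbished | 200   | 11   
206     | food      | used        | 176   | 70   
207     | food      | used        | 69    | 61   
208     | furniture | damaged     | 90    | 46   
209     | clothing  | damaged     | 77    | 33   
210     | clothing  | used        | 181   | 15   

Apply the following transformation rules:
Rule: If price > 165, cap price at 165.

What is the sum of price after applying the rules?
1203

Step 1: 5 records have price > 165
Step 2: These records originally summed to 922
Step 3: After capping: 5 × 165 = 825
Step 4: Unaffected records sum: 378
Step 5: Final sum = 825 + 378 = 1203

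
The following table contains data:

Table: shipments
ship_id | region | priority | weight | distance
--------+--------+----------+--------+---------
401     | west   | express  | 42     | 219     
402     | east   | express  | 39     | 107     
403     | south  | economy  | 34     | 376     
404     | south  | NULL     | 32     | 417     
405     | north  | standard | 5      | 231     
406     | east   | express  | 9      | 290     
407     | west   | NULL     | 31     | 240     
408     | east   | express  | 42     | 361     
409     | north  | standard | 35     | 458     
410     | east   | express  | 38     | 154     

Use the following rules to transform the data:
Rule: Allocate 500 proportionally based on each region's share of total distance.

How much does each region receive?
east: 159.83, north: 120.75, south: 138.98, west: 80.44

Step 1: Calculate total distance = 2853
Step 2: Calculate each region's proportion:
  east: 912/2853 = 31.97% → 159.83
  north: 689/2853 = 24.15% → 120.75
  south: 793/2853 = 27.80% → 138.98
  west: 459/2853 = 16.09% → 80.44
Step 3: Verify: sum of allocations ≈ 500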